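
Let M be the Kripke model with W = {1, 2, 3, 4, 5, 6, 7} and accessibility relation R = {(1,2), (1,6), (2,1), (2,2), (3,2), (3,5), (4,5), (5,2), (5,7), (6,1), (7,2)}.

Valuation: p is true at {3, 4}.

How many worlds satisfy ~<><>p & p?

2

1: ~<><>p is T, p is F. ✗
2: ~<><>p is T, p is F. ✗
3: ~<><>p is T, p is T. ✓
4: ~<><>p is T, p is T. ✓
5: ~<><>p is T, p is F. ✗
6: ~<><>p is T, p is F. ✗
7: ~<><>p is T, p is F. ✗
Satisfying worlds: {3, 4}.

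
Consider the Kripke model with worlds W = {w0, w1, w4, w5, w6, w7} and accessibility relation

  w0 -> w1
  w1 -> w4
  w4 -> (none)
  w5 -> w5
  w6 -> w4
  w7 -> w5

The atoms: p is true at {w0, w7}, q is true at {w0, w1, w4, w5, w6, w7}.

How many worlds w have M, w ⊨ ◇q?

w0: successors {w1}; q there: w1:T. ✓
w1: successors {w4}; q there: w4:T. ✓
w4: no successors, so ◇q fails. ✗
w5: successors {w5}; q there: w5:T. ✓
w6: successors {w4}; q there: w4:T. ✓
w7: successors {w5}; q there: w5:T. ✓
Satisfying worlds: {w0, w1, w5, w6, w7}.

5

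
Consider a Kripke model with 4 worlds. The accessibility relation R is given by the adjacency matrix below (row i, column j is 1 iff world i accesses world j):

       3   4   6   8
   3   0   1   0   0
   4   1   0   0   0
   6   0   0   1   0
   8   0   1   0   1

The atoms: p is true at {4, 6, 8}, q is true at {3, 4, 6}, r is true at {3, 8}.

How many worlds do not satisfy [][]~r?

2

3: successors {4}; []~r there: 4:F. ✗
4: successors {3}; []~r there: 3:T. ✓
6: successors {6}; []~r there: 6:T. ✓
8: successors {4, 8}; []~r there: 4:F, 8:F. ✗
Satisfying worlds: {4, 6}.
So [][]~r fails at the other 2 worlds.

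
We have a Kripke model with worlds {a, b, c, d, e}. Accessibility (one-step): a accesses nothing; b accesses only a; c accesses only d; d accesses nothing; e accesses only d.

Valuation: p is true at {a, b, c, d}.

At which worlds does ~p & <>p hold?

{e}

a: ~p is F, <>p is F. ✗
b: ~p is F, <>p is T. ✗
c: ~p is F, <>p is T. ✗
d: ~p is F, <>p is F. ✗
e: ~p is T, <>p is T. ✓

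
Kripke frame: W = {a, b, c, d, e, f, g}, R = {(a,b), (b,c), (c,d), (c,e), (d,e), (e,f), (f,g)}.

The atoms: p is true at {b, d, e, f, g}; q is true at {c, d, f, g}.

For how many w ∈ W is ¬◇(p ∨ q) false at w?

6

a: ◇(p ∨ q) is T. ✗
b: ◇(p ∨ q) is T. ✗
c: ◇(p ∨ q) is T. ✗
d: ◇(p ∨ q) is T. ✗
e: ◇(p ∨ q) is T. ✗
f: ◇(p ∨ q) is T. ✗
g: ◇(p ∨ q) is F. ✓
Satisfying worlds: {g}.
So ¬◇(p ∨ q) fails at the other 6 worlds.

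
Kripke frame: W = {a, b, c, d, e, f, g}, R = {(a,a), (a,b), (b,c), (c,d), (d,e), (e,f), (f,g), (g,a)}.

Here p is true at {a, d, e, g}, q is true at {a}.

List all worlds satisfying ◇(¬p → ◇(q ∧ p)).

a: successors {a, b}; ¬p → ◇(q ∧ p) there: a:T, b:F. ✓
b: successors {c}; ¬p → ◇(q ∧ p) there: c:F. ✗
c: successors {d}; ¬p → ◇(q ∧ p) there: d:T. ✓
d: successors {e}; ¬p → ◇(q ∧ p) there: e:T. ✓
e: successors {f}; ¬p → ◇(q ∧ p) there: f:F. ✗
f: successors {g}; ¬p → ◇(q ∧ p) there: g:T. ✓
g: successors {a}; ¬p → ◇(q ∧ p) there: a:T. ✓

{a, c, d, f, g}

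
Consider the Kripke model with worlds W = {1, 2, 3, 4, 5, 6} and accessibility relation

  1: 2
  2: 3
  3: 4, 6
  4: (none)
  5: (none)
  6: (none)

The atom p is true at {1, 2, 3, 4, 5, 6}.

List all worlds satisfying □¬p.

{4, 5, 6}

1: successors {2}; ¬p there: 2:F. ✗
2: successors {3}; ¬p there: 3:F. ✗
3: successors {4, 6}; ¬p there: 4:F, 6:F. ✗
4: no successors, so □¬p holds vacuously. ✓
5: no successors, so □¬p holds vacuously. ✓
6: no successors, so □¬p holds vacuously. ✓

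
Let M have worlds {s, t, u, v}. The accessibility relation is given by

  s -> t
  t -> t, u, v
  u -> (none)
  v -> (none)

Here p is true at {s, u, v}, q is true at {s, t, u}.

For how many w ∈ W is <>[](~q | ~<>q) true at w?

1

s: successors {t}; [](~q | ~<>q) there: t:F. ✗
t: successors {t, u, v}; [](~q | ~<>q) there: t:F, u:T, v:T. ✓
u: no successors, so <>[](~q | ~<>q) fails. ✗
v: no successors, so <>[](~q | ~<>q) fails. ✗
Satisfying worlds: {t}.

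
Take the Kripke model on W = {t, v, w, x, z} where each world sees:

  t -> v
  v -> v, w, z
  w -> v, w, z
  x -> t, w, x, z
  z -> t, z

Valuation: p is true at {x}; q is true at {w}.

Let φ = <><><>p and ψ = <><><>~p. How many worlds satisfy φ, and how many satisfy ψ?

1 and 5

For <><><>p:
t: successors {v}; <><>p there: v:F. ✗
v: successors {v, w, z}; <><>p there: v:F, w:F, z:F. ✗
w: successors {v, w, z}; <><>p there: v:F, w:F, z:F. ✗
x: successors {t, w, x, z}; <><>p there: t:F, w:F, x:T, z:F. ✓
z: successors {t, z}; <><>p there: t:F, z:F. ✗
— 1 world.
For <><><>~p:
t: successors {v}; <><>~p there: v:T. ✓
v: successors {v, w, z}; <><>~p there: v:T, w:T, z:T. ✓
w: successors {v, w, z}; <><>~p there: v:T, w:T, z:T. ✓
x: successors {t, w, x, z}; <><>~p there: t:T, w:T, x:T, z:T. ✓
z: successors {t, z}; <><>~p there: t:T, z:T. ✓
— 5 worlds.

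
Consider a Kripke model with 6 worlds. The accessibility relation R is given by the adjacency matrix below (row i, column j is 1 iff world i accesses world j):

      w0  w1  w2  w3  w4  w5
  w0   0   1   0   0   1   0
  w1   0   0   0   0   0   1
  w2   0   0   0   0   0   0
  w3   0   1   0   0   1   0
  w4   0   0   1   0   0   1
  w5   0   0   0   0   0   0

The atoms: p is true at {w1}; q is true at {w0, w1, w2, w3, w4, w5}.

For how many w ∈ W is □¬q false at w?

w0: successors {w1, w4}; ¬q there: w1:F, w4:F. ✗
w1: successors {w5}; ¬q there: w5:F. ✗
w2: no successors, so □¬q holds vacuously. ✓
w3: successors {w1, w4}; ¬q there: w1:F, w4:F. ✗
w4: successors {w2, w5}; ¬q there: w2:F, w5:F. ✗
w5: no successors, so □¬q holds vacuously. ✓
Satisfying worlds: {w2, w5}.
So □¬q fails at the other 4 worlds.

4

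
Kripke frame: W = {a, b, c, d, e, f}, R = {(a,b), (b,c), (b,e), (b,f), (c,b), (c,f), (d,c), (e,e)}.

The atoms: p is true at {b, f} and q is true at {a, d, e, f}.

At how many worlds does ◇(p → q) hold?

a: successors {b}; p → q there: b:F. ✗
b: successors {c, e, f}; p → q there: c:T, e:T, f:T. ✓
c: successors {b, f}; p → q there: b:F, f:T. ✓
d: successors {c}; p → q there: c:T. ✓
e: successors {e}; p → q there: e:T. ✓
f: no successors, so ◇(p → q) fails. ✗
Satisfying worlds: {b, c, d, e}.

4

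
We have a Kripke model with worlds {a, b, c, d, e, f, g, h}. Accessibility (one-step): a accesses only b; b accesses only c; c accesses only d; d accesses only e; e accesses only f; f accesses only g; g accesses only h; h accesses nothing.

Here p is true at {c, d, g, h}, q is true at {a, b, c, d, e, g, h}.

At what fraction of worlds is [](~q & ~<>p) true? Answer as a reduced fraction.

1/8

a: successors {b}; ~q & ~<>p there: b:F. ✗
b: successors {c}; ~q & ~<>p there: c:F. ✗
c: successors {d}; ~q & ~<>p there: d:F. ✗
d: successors {e}; ~q & ~<>p there: e:F. ✗
e: successors {f}; ~q & ~<>p there: f:F. ✗
f: successors {g}; ~q & ~<>p there: g:F. ✗
g: successors {h}; ~q & ~<>p there: h:F. ✗
h: no successors, so [](~q & ~<>p) holds vacuously. ✓
That's 1 of 8 worlds, so 1/8.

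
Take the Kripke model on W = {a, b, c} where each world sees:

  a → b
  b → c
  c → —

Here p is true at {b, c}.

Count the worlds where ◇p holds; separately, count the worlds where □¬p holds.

For ◇p:
a: successors {b}; p there: b:T. ✓
b: successors {c}; p there: c:T. ✓
c: no successors, so ◇p fails. ✗
— 2 worlds.
For □¬p:
a: successors {b}; ¬p there: b:F. ✗
b: successors {c}; ¬p there: c:F. ✗
c: no successors, so □¬p holds vacuously. ✓
— 1 world.

2 and 1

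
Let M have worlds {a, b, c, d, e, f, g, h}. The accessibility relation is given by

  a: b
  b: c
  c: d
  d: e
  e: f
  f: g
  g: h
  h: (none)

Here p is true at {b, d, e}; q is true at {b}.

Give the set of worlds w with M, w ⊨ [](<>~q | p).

{a, b, c, d, e, f, h}

a: successors {b}; <>~q | p there: b:T. ✓
b: successors {c}; <>~q | p there: c:T. ✓
c: successors {d}; <>~q | p there: d:T. ✓
d: successors {e}; <>~q | p there: e:T. ✓
e: successors {f}; <>~q | p there: f:T. ✓
f: successors {g}; <>~q | p there: g:T. ✓
g: successors {h}; <>~q | p there: h:F. ✗
h: no successors, so [](<>~q | p) holds vacuously. ✓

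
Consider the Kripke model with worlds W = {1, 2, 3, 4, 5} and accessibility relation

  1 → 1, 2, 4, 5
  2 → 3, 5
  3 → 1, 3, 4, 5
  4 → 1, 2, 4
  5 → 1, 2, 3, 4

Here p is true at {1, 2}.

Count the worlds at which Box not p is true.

1: successors {1, 2, 4, 5}; not p there: 1:F, 2:F, 4:T, 5:T. ✗
2: successors {3, 5}; not p there: 3:T, 5:T. ✓
3: successors {1, 3, 4, 5}; not p there: 1:F, 3:T, 4:T, 5:T. ✗
4: successors {1, 2, 4}; not p there: 1:F, 2:F, 4:T. ✗
5: successors {1, 2, 3, 4}; not p there: 1:F, 2:F, 3:T, 4:T. ✗
Satisfying worlds: {2}.

1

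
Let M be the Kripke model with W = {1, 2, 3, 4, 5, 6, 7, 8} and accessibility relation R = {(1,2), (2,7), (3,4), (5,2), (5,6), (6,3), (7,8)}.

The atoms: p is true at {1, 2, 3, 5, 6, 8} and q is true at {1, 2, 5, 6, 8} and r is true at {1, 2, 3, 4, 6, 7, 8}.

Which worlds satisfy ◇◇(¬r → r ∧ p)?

{1, 2, 5, 6}

1: successors {2}; ◇(¬r → r ∧ p) there: 2:T. ✓
2: successors {7}; ◇(¬r → r ∧ p) there: 7:T. ✓
3: successors {4}; ◇(¬r → r ∧ p) there: 4:F. ✗
4: no successors, so ◇◇(¬r → r ∧ p) fails. ✗
5: successors {2, 6}; ◇(¬r → r ∧ p) there: 2:T, 6:T. ✓
6: successors {3}; ◇(¬r → r ∧ p) there: 3:T. ✓
7: successors {8}; ◇(¬r → r ∧ p) there: 8:F. ✗
8: no successors, so ◇◇(¬r → r ∧ p) fails. ✗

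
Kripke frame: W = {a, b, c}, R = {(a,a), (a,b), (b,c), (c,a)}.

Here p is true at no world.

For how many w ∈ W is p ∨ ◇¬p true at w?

3

a: p is F, ◇¬p is T. ✓
b: p is F, ◇¬p is T. ✓
c: p is F, ◇¬p is T. ✓
Satisfying worlds: {a, b, c}.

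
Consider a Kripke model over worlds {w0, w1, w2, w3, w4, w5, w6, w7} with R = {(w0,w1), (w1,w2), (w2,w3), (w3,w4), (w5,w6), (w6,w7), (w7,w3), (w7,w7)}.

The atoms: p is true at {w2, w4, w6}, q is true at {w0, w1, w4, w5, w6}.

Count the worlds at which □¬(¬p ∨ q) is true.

2

w0: successors {w1}; ¬(¬p ∨ q) there: w1:F. ✗
w1: successors {w2}; ¬(¬p ∨ q) there: w2:T. ✓
w2: successors {w3}; ¬(¬p ∨ q) there: w3:F. ✗
w3: successors {w4}; ¬(¬p ∨ q) there: w4:F. ✗
w4: no successors, so □¬(¬p ∨ q) holds vacuously. ✓
w5: successors {w6}; ¬(¬p ∨ q) there: w6:F. ✗
w6: successors {w7}; ¬(¬p ∨ q) there: w7:F. ✗
w7: successors {w3, w7}; ¬(¬p ∨ q) there: w3:F, w7:F. ✗
Satisfying worlds: {w1, w4}.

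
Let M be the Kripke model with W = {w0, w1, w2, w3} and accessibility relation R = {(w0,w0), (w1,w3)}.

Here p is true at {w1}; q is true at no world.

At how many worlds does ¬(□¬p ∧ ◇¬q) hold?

2

w0: □¬p ∧ ◇¬q is T. ✗
w1: □¬p ∧ ◇¬q is T. ✗
w2: □¬p ∧ ◇¬q is F. ✓
w3: □¬p ∧ ◇¬q is F. ✓
Satisfying worlds: {w2, w3}.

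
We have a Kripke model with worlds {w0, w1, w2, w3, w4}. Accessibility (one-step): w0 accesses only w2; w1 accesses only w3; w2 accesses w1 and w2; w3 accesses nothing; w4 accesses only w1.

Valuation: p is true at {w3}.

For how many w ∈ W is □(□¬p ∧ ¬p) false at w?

3

w0: successors {w2}; □¬p ∧ ¬p there: w2:T. ✓
w1: successors {w3}; □¬p ∧ ¬p there: w3:F. ✗
w2: successors {w1, w2}; □¬p ∧ ¬p there: w1:F, w2:T. ✗
w3: no successors, so □(□¬p ∧ ¬p) holds vacuously. ✓
w4: successors {w1}; □¬p ∧ ¬p there: w1:F. ✗
Satisfying worlds: {w0, w3}.
So □(□¬p ∧ ¬p) fails at the other 3 worlds.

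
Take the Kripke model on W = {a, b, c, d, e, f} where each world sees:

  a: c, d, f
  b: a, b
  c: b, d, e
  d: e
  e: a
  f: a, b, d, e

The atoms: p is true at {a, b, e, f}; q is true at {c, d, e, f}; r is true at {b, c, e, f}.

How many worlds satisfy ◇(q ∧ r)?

a: successors {c, d, f}; q ∧ r there: c:T, d:F, f:T. ✓
b: successors {a, b}; q ∧ r there: a:F, b:F. ✗
c: successors {b, d, e}; q ∧ r there: b:F, d:F, e:T. ✓
d: successors {e}; q ∧ r there: e:T. ✓
e: successors {a}; q ∧ r there: a:F. ✗
f: successors {a, b, d, e}; q ∧ r there: a:F, b:F, d:F, e:T. ✓
Satisfying worlds: {a, c, d, f}.

4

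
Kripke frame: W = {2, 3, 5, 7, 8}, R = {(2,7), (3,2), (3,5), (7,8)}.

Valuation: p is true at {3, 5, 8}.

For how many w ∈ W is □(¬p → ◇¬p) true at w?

2: successors {7}; ¬p → ◇¬p there: 7:F. ✗
3: successors {2, 5}; ¬p → ◇¬p there: 2:T, 5:T. ✓
5: no successors, so □(¬p → ◇¬p) holds vacuously. ✓
7: successors {8}; ¬p → ◇¬p there: 8:T. ✓
8: no successors, so □(¬p → ◇¬p) holds vacuously. ✓
Satisfying worlds: {3, 5, 7, 8}.

4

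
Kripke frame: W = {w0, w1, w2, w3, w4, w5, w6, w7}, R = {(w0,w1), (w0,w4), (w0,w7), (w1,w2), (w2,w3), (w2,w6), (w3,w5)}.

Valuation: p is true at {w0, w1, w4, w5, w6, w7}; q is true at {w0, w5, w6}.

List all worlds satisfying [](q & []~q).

w0: successors {w1, w4, w7}; q & []~q there: w1:F, w4:F, w7:F. ✗
w1: successors {w2}; q & []~q there: w2:F. ✗
w2: successors {w3, w6}; q & []~q there: w3:F, w6:T. ✗
w3: successors {w5}; q & []~q there: w5:T. ✓
w4: no successors, so [](q & []~q) holds vacuously. ✓
w5: no successors, so [](q & []~q) holds vacuously. ✓
w6: no successors, so [](q & []~q) holds vacuously. ✓
w7: no successors, so [](q & []~q) holds vacuously. ✓

{w3, w4, w5, w6, w7}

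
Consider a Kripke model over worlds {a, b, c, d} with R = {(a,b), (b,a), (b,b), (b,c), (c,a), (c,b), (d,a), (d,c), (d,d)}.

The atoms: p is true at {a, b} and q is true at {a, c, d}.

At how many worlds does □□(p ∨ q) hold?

a: successors {b}; □(p ∨ q) there: b:T. ✓
b: successors {a, b, c}; □(p ∨ q) there: a:T, b:T, c:T. ✓
c: successors {a, b}; □(p ∨ q) there: a:T, b:T. ✓
d: successors {a, c, d}; □(p ∨ q) there: a:T, c:T, d:T. ✓
Satisfying worlds: {a, b, c, d}.

4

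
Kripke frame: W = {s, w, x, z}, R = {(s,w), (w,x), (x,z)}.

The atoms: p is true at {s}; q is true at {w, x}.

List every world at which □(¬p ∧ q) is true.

s: successors {w}; ¬p ∧ q there: w:T. ✓
w: successors {x}; ¬p ∧ q there: x:T. ✓
x: successors {z}; ¬p ∧ q there: z:F. ✗
z: no successors, so □(¬p ∧ q) holds vacuously. ✓

{s, w, z}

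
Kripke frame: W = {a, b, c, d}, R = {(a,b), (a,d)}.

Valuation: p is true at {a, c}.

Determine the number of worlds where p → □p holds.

3

a: p is T, □p is F. ✗
b: p is F, □p is T. ✓
c: p is T, □p is T. ✓
d: p is F, □p is T. ✓
Satisfying worlds: {b, c, d}.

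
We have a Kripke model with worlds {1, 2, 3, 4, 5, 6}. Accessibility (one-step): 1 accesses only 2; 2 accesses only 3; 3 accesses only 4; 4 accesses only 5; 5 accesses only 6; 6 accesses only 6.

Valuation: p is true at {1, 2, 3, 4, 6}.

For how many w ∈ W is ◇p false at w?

1

1: successors {2}; p there: 2:T. ✓
2: successors {3}; p there: 3:T. ✓
3: successors {4}; p there: 4:T. ✓
4: successors {5}; p there: 5:F. ✗
5: successors {6}; p there: 6:T. ✓
6: successors {6}; p there: 6:T. ✓
Satisfying worlds: {1, 2, 3, 5, 6}.
So ◇p fails at the other 1 world.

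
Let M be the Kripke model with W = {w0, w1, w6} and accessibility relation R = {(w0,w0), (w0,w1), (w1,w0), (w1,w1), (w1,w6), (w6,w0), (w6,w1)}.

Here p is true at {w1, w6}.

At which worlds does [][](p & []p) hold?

∅

w0: successors {w0, w1}; [](p & []p) there: w0:F, w1:F. ✗
w1: successors {w0, w1, w6}; [](p & []p) there: w0:F, w1:F, w6:F. ✗
w6: successors {w0, w1}; [](p & []p) there: w0:F, w1:F. ✗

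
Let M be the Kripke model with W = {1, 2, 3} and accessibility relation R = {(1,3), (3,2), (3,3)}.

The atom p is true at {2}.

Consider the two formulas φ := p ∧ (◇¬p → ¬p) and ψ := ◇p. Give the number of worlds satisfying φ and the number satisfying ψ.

For p ∧ (◇¬p → ¬p):
1: p is F, ◇¬p → ¬p is T. ✗
2: p is T, ◇¬p → ¬p is T. ✓
3: p is F, ◇¬p → ¬p is T. ✗
— 1 world.
For ◇p:
1: successors {3}; p there: 3:F. ✗
2: no successors, so ◇p fails. ✗
3: successors {2, 3}; p there: 2:T, 3:F. ✓
— 1 world.

1 and 1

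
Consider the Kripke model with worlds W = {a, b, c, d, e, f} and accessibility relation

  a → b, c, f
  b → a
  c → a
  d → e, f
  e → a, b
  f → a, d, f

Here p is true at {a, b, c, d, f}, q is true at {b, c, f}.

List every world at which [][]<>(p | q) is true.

{a, b, c, d, e, f}

a: successors {b, c, f}; []<>(p | q) there: b:T, c:T, f:T. ✓
b: successors {a}; []<>(p | q) there: a:T. ✓
c: successors {a}; []<>(p | q) there: a:T. ✓
d: successors {e, f}; []<>(p | q) there: e:T, f:T. ✓
e: successors {a, b}; []<>(p | q) there: a:T, b:T. ✓
f: successors {a, d, f}; []<>(p | q) there: a:T, d:T, f:T. ✓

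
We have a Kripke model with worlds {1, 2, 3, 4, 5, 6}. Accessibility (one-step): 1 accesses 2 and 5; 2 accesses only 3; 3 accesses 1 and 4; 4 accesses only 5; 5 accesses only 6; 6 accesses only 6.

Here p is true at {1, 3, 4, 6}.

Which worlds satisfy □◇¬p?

{3}

1: successors {2, 5}; ◇¬p there: 2:F, 5:F. ✗
2: successors {3}; ◇¬p there: 3:F. ✗
3: successors {1, 4}; ◇¬p there: 1:T, 4:T. ✓
4: successors {5}; ◇¬p there: 5:F. ✗
5: successors {6}; ◇¬p there: 6:F. ✗
6: successors {6}; ◇¬p there: 6:F. ✗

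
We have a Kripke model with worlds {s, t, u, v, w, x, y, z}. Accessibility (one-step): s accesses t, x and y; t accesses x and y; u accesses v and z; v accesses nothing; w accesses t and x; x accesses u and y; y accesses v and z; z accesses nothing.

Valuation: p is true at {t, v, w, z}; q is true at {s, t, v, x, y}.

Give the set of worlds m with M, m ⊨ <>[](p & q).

s: successors {t, x, y}; [](p & q) there: t:F, x:F, y:F. ✗
t: successors {x, y}; [](p & q) there: x:F, y:F. ✗
u: successors {v, z}; [](p & q) there: v:T, z:T. ✓
v: no successors, so <>[](p & q) fails. ✗
w: successors {t, x}; [](p & q) there: t:F, x:F. ✗
x: successors {u, y}; [](p & q) there: u:F, y:F. ✗
y: successors {v, z}; [](p & q) there: v:T, z:T. ✓
z: no successors, so <>[](p & q) fails. ✗

{u, y}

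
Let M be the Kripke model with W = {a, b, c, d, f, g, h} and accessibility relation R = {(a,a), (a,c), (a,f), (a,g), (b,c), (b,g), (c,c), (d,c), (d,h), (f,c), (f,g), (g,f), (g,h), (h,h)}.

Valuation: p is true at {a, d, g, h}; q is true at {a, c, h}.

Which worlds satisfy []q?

a: successors {a, c, f, g}; q there: a:T, c:T, f:F, g:F. ✗
b: successors {c, g}; q there: c:T, g:F. ✗
c: successors {c}; q there: c:T. ✓
d: successors {c, h}; q there: c:T, h:T. ✓
f: successors {c, g}; q there: c:T, g:F. ✗
g: successors {f, h}; q there: f:F, h:T. ✗
h: successors {h}; q there: h:T. ✓

{c, d, h}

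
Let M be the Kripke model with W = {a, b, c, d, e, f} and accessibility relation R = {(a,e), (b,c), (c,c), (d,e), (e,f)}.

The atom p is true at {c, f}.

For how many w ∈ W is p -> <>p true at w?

5

a: p is F, <>p is F. ✓
b: p is F, <>p is T. ✓
c: p is T, <>p is T. ✓
d: p is F, <>p is F. ✓
e: p is F, <>p is T. ✓
f: p is T, <>p is F. ✗
Satisfying worlds: {a, b, c, d, e}.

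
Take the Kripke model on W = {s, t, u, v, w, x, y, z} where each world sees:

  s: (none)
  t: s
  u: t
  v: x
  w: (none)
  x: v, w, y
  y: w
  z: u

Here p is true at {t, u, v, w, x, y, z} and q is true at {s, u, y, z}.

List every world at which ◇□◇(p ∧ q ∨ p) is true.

{t, x, y}

s: no successors, so ◇□◇(p ∧ q ∨ p) fails. ✗
t: successors {s}; □◇(p ∧ q ∨ p) there: s:T. ✓
u: successors {t}; □◇(p ∧ q ∨ p) there: t:F. ✗
v: successors {x}; □◇(p ∧ q ∨ p) there: x:F. ✗
w: no successors, so ◇□◇(p ∧ q ∨ p) fails. ✗
x: successors {v, w, y}; □◇(p ∧ q ∨ p) there: v:T, w:T, y:F. ✓
y: successors {w}; □◇(p ∧ q ∨ p) there: w:T. ✓
z: successors {u}; □◇(p ∧ q ∨ p) there: u:F. ✗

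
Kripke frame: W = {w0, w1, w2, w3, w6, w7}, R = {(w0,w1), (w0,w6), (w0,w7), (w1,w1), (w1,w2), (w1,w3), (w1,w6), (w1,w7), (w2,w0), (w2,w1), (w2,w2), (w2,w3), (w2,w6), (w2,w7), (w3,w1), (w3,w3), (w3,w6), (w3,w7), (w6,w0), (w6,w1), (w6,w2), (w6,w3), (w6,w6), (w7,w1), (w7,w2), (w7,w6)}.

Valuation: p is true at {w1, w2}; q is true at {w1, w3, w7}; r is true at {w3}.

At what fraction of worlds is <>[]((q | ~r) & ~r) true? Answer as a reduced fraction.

5/6

w0: successors {w1, w6, w7}; []((q | ~r) & ~r) there: w1:F, w6:F, w7:T. ✓
w1: successors {w1, w2, w3, w6, w7}; []((q | ~r) & ~r) there: w1:F, w2:F, w3:F, w6:F, w7:T. ✓
w2: successors {w0, w1, w2, w3, w6, w7}; []((q | ~r) & ~r) there: w0:T, w1:F, w2:F, w3:F, w6:F, w7:T. ✓
w3: successors {w1, w3, w6, w7}; []((q | ~r) & ~r) there: w1:F, w3:F, w6:F, w7:T. ✓
w6: successors {w0, w1, w2, w3, w6}; []((q | ~r) & ~r) there: w0:T, w1:F, w2:F, w3:F, w6:F. ✓
w7: successors {w1, w2, w6}; []((q | ~r) & ~r) there: w1:F, w2:F, w6:F. ✗
That's 5 of 6 worlds, so 5/6.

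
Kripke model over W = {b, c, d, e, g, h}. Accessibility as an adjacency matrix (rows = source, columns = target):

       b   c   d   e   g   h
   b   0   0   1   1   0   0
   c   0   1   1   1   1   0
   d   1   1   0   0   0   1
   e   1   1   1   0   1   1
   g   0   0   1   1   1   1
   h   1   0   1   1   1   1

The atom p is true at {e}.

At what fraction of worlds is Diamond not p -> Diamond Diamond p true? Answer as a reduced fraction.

b: Diamond not p is T, Diamond Diamond p is F. ✗
c: Diamond not p is T, Diamond Diamond p is T. ✓
d: Diamond not p is T, Diamond Diamond p is T. ✓
e: Diamond not p is T, Diamond Diamond p is T. ✓
g: Diamond not p is T, Diamond Diamond p is T. ✓
h: Diamond not p is T, Diamond Diamond p is T. ✓
That's 5 of 6 worlds, so 5/6.

5/6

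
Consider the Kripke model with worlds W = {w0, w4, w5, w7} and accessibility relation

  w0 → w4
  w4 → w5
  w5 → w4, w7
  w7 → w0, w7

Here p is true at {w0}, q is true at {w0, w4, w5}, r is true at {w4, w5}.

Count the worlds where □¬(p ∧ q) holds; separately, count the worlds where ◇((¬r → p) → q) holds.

For □¬(p ∧ q):
w0: successors {w4}; ¬(p ∧ q) there: w4:T. ✓
w4: successors {w5}; ¬(p ∧ q) there: w5:T. ✓
w5: successors {w4, w7}; ¬(p ∧ q) there: w4:T, w7:T. ✓
w7: successors {w0, w7}; ¬(p ∧ q) there: w0:F, w7:T. ✗
— 3 worlds.
For ◇((¬r → p) → q):
w0: successors {w4}; (¬r → p) → q there: w4:T. ✓
w4: successors {w5}; (¬r → p) → q there: w5:T. ✓
w5: successors {w4, w7}; (¬r → p) → q there: w4:T, w7:T. ✓
w7: successors {w0, w7}; (¬r → p) → q there: w0:T, w7:T. ✓
— 4 worlds.

3 and 4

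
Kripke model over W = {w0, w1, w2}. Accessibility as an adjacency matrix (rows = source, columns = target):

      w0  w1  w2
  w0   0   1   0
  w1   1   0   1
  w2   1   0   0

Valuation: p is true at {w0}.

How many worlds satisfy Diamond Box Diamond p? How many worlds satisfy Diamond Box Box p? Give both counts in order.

For Diamond Box Diamond p:
w0: successors {w1}; Box Diamond p there: w1:F. ✗
w1: successors {w0, w2}; Box Diamond p there: w0:T, w2:F. ✓
w2: successors {w0}; Box Diamond p there: w0:T. ✓
— 2 worlds.
For Diamond Box Box p:
w0: successors {w1}; Box Box p there: w1:F. ✗
w1: successors {w0, w2}; Box Box p there: w0:F, w2:F. ✗
w2: successors {w0}; Box Box p there: w0:F. ✗
— 0 worlds.

2 and 0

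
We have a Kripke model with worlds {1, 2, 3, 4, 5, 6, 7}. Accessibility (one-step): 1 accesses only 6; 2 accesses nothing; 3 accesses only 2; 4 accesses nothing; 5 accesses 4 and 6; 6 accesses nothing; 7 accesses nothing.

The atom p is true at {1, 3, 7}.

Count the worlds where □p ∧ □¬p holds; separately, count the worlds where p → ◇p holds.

4 and 4

For □p ∧ □¬p:
1: □p is F, □¬p is T. ✗
2: □p is T, □¬p is T. ✓
3: □p is F, □¬p is T. ✗
4: □p is T, □¬p is T. ✓
5: □p is F, □¬p is T. ✗
6: □p is T, □¬p is T. ✓
7: □p is T, □¬p is T. ✓
— 4 worlds.
For p → ◇p:
1: p is T, ◇p is F. ✗
2: p is F, ◇p is F. ✓
3: p is T, ◇p is F. ✗
4: p is F, ◇p is F. ✓
5: p is F, ◇p is F. ✓
6: p is F, ◇p is F. ✓
7: p is T, ◇p is F. ✗
— 4 worlds.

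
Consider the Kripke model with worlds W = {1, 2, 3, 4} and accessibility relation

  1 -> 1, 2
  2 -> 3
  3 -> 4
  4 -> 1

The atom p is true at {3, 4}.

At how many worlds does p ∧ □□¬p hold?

1: p is F, □□¬p is F. ✗
2: p is F, □□¬p is F. ✗
3: p is T, □□¬p is T. ✓
4: p is T, □□¬p is T. ✓
Satisfying worlds: {3, 4}.

2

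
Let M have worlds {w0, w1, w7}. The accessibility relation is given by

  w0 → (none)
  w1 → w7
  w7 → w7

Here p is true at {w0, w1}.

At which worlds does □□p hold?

w0: no successors, so □□p holds vacuously. ✓
w1: successors {w7}; □p there: w7:F. ✗
w7: successors {w7}; □p there: w7:F. ✗

{w0}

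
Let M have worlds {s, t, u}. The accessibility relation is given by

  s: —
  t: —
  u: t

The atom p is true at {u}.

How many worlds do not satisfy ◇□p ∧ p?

s: ◇□p is F, p is F. ✗
t: ◇□p is F, p is F. ✗
u: ◇□p is T, p is T. ✓
Satisfying worlds: {u}.
So ◇□p ∧ p fails at the other 2 worlds.

2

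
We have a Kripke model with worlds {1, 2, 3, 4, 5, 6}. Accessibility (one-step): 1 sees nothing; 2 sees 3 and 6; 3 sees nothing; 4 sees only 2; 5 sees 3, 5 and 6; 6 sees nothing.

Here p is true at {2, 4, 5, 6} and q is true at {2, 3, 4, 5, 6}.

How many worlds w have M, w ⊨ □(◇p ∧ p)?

4

1: no successors, so □(◇p ∧ p) holds vacuously. ✓
2: successors {3, 6}; ◇p ∧ p there: 3:F, 6:F. ✗
3: no successors, so □(◇p ∧ p) holds vacuously. ✓
4: successors {2}; ◇p ∧ p there: 2:T. ✓
5: successors {3, 5, 6}; ◇p ∧ p there: 3:F, 5:T, 6:F. ✗
6: no successors, so □(◇p ∧ p) holds vacuously. ✓
Satisfying worlds: {1, 3, 4, 6}.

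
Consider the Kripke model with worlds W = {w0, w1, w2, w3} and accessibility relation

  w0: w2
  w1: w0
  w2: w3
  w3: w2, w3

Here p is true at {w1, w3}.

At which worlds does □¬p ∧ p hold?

{w1}

w0: □¬p is T, p is F. ✗
w1: □¬p is T, p is T. ✓
w2: □¬p is F, p is F. ✗
w3: □¬p is F, p is T. ✗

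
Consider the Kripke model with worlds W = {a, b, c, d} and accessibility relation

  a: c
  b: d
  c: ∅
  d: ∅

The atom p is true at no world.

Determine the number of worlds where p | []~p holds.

a: p is F, []~p is T. ✓
b: p is F, []~p is T. ✓
c: p is F, []~p is T. ✓
d: p is F, []~p is T. ✓
Satisfying worlds: {a, b, c, d}.

4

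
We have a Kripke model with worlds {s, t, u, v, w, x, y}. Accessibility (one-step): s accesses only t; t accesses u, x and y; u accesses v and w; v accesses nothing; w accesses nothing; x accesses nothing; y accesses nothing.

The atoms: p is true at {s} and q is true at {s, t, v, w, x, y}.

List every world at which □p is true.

{v, w, x, y}

s: successors {t}; p there: t:F. ✗
t: successors {u, x, y}; p there: u:F, x:F, y:F. ✗
u: successors {v, w}; p there: v:F, w:F. ✗
v: no successors, so □p holds vacuously. ✓
w: no successors, so □p holds vacuously. ✓
x: no successors, so □p holds vacuously. ✓
y: no successors, so □p holds vacuously. ✓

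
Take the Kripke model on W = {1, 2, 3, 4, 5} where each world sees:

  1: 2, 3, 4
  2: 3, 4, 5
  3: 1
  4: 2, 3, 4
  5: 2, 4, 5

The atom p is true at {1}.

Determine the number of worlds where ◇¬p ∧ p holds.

1

1: ◇¬p is T, p is T. ✓
2: ◇¬p is T, p is F. ✗
3: ◇¬p is F, p is F. ✗
4: ◇¬p is T, p is F. ✗
5: ◇¬p is T, p is F. ✗
Satisfying worlds: {1}.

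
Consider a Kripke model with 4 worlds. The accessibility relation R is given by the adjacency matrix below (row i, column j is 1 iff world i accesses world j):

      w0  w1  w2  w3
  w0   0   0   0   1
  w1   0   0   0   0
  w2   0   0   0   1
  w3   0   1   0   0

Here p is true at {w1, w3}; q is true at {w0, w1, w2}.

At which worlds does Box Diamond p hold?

w0: successors {w3}; Diamond p there: w3:T. ✓
w1: no successors, so Box Diamond p holds vacuously. ✓
w2: successors {w3}; Diamond p there: w3:T. ✓
w3: successors {w1}; Diamond p there: w1:F. ✗

{w0, w1, w2}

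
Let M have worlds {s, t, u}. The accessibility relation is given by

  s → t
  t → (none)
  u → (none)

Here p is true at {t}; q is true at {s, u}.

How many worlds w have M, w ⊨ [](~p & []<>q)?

2

s: successors {t}; ~p & []<>q there: t:F. ✗
t: no successors, so [](~p & []<>q) holds vacuously. ✓
u: no successors, so [](~p & []<>q) holds vacuously. ✓
Satisfying worlds: {t, u}.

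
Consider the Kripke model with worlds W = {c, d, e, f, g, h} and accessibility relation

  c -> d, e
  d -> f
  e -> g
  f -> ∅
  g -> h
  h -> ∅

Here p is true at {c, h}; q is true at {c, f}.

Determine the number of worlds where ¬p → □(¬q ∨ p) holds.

c: ¬p is F, □(¬q ∨ p) is T. ✓
d: ¬p is T, □(¬q ∨ p) is F. ✗
e: ¬p is T, □(¬q ∨ p) is T. ✓
f: ¬p is T, □(¬q ∨ p) is T. ✓
g: ¬p is T, □(¬q ∨ p) is T. ✓
h: ¬p is F, □(¬q ∨ p) is T. ✓
Satisfying worlds: {c, e, f, g, h}.

5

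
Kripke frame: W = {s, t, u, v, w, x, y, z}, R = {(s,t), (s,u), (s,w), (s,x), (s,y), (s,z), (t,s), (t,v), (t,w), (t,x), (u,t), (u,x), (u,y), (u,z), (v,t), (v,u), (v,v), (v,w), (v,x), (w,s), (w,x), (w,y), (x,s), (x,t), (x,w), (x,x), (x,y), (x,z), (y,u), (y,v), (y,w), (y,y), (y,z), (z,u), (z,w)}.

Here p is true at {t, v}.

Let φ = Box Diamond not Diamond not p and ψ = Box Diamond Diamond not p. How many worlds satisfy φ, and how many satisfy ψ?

For Box Diamond not Diamond not p:
s: successors {t, u, w, x, y, z}; Diamond not Diamond not p there: t:F, u:F, w:F, x:F, y:F, z:F. ✗
t: successors {s, v, w, x}; Diamond not Diamond not p there: s:F, v:F, w:F, x:F. ✗
u: successors {t, x, y, z}; Diamond not Diamond not p there: t:F, x:F, y:F, z:F. ✗
v: successors {t, u, v, w, x}; Diamond not Diamond not p there: t:F, u:F, v:F, w:F, x:F. ✗
w: successors {s, x, y}; Diamond not Diamond not p there: s:F, x:F, y:F. ✗
x: successors {s, t, w, x, y, z}; Diamond not Diamond not p there: s:F, t:F, w:F, x:F, y:F, z:F. ✗
y: successors {u, v, w, y, z}; Diamond not Diamond not p there: u:F, v:F, w:F, y:F, z:F. ✗
z: successors {u, w}; Diamond not Diamond not p there: u:F, w:F. ✗
— 0 worlds.
For Box Diamond Diamond not p:
s: successors {t, u, w, x, y, z}; Diamond Diamond not p there: t:T, u:T, w:T, x:T, y:T, z:T. ✓
t: successors {s, v, w, x}; Diamond Diamond not p there: s:T, v:T, w:T, x:T. ✓
u: successors {t, x, y, z}; Diamond Diamond not p there: t:T, x:T, y:T, z:T. ✓
v: successors {t, u, v, w, x}; Diamond Diamond not p there: t:T, u:T, v:T, w:T, x:T. ✓
w: successors {s, x, y}; Diamond Diamond not p there: s:T, x:T, y:T. ✓
x: successors {s, t, w, x, y, z}; Diamond Diamond not p there: s:T, t:T, w:T, x:T, y:T, z:T. ✓
y: successors {u, v, w, y, z}; Diamond Diamond not p there: u:T, v:T, w:T, y:T, z:T. ✓
z: successors {u, w}; Diamond Diamond not p there: u:T, w:T. ✓
— 8 worlds.

0 and 8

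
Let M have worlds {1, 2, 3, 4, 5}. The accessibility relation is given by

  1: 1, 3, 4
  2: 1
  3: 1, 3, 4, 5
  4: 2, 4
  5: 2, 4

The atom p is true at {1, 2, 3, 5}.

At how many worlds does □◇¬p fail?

2

1: successors {1, 3, 4}; ◇¬p there: 1:T, 3:T, 4:T. ✓
2: successors {1}; ◇¬p there: 1:T. ✓
3: successors {1, 3, 4, 5}; ◇¬p there: 1:T, 3:T, 4:T, 5:T. ✓
4: successors {2, 4}; ◇¬p there: 2:F, 4:T. ✗
5: successors {2, 4}; ◇¬p there: 2:F, 4:T. ✗
Satisfying worlds: {1, 2, 3}.
So □◇¬p fails at the other 2 worlds.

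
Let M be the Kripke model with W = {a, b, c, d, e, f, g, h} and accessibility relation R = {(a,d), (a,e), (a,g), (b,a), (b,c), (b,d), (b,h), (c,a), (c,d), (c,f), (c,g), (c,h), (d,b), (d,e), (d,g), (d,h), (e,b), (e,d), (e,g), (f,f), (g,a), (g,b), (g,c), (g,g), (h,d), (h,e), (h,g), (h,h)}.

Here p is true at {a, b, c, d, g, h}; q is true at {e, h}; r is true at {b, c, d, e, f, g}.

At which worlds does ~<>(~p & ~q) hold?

a: <>(~p & ~q) is F. ✓
b: <>(~p & ~q) is F. ✓
c: <>(~p & ~q) is T. ✗
d: <>(~p & ~q) is F. ✓
e: <>(~p & ~q) is F. ✓
f: <>(~p & ~q) is T. ✗
g: <>(~p & ~q) is F. ✓
h: <>(~p & ~q) is F. ✓

{a, b, d, e, g, h}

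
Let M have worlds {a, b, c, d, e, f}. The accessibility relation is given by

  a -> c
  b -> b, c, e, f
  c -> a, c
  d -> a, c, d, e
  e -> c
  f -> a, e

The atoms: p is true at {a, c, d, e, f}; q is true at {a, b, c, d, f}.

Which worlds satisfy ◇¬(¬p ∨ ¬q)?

a: successors {c}; ¬(¬p ∨ ¬q) there: c:T. ✓
b: successors {b, c, e, f}; ¬(¬p ∨ ¬q) there: b:F, c:T, e:F, f:T. ✓
c: successors {a, c}; ¬(¬p ∨ ¬q) there: a:T, c:T. ✓
d: successors {a, c, d, e}; ¬(¬p ∨ ¬q) there: a:T, c:T, d:T, e:F. ✓
e: successors {c}; ¬(¬p ∨ ¬q) there: c:T. ✓
f: successors {a, e}; ¬(¬p ∨ ¬q) there: a:T, e:F. ✓

{a, b, c, d, e, f}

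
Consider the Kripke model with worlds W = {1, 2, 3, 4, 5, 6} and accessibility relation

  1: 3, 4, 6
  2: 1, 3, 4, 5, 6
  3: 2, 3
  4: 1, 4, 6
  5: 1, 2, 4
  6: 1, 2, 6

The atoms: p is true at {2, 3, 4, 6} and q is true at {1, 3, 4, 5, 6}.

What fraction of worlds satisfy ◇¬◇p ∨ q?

1: ◇¬◇p is F, q is T. ✓
2: ◇¬◇p is F, q is F. ✗
3: ◇¬◇p is F, q is T. ✓
4: ◇¬◇p is F, q is T. ✓
5: ◇¬◇p is F, q is T. ✓
6: ◇¬◇p is F, q is T. ✓
That's 5 of 6 worlds, so 5/6.

5/6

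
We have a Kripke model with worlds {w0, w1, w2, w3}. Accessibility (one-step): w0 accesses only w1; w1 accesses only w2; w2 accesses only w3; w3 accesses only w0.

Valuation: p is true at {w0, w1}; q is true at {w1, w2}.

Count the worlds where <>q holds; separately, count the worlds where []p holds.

2 and 2

For <>q:
w0: successors {w1}; q there: w1:T. ✓
w1: successors {w2}; q there: w2:T. ✓
w2: successors {w3}; q there: w3:F. ✗
w3: successors {w0}; q there: w0:F. ✗
— 2 worlds.
For []p:
w0: successors {w1}; p there: w1:T. ✓
w1: successors {w2}; p there: w2:F. ✗
w2: successors {w3}; p there: w3:F. ✗
w3: successors {w0}; p there: w0:T. ✓
— 2 worlds.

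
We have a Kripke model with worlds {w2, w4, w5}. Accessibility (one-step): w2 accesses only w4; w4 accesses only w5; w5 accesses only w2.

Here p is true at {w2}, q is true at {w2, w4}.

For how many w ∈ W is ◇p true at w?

w2: successors {w4}; p there: w4:F. ✗
w4: successors {w5}; p there: w5:F. ✗
w5: successors {w2}; p there: w2:T. ✓
Satisfying worlds: {w5}.

1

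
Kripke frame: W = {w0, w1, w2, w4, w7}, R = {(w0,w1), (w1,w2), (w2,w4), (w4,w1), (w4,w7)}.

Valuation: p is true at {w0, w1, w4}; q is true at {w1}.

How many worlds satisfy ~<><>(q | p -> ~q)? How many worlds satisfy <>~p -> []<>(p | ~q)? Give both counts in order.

1 and 4

For ~<><>(q | p -> ~q):
w0: <><>(q | p -> ~q) is T. ✗
w1: <><>(q | p -> ~q) is T. ✗
w2: <><>(q | p -> ~q) is T. ✗
w4: <><>(q | p -> ~q) is T. ✗
w7: <><>(q | p -> ~q) is F. ✓
— 1 world.
For <>~p -> []<>(p | ~q):
w0: <>~p is F, []<>(p | ~q) is T. ✓
w1: <>~p is T, []<>(p | ~q) is T. ✓
w2: <>~p is F, []<>(p | ~q) is T. ✓
w4: <>~p is T, []<>(p | ~q) is F. ✗
w7: <>~p is F, []<>(p | ~q) is T. ✓
— 4 worlds.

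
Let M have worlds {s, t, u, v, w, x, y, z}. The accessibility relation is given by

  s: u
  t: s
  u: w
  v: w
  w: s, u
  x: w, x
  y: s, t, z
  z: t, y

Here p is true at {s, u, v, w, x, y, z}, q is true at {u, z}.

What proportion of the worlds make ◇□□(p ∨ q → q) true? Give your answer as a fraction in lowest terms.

s: successors {u}; □□(p ∨ q → q) there: u:F. ✗
t: successors {s}; □□(p ∨ q → q) there: s:F. ✗
u: successors {w}; □□(p ∨ q → q) there: w:F. ✗
v: successors {w}; □□(p ∨ q → q) there: w:F. ✗
w: successors {s, u}; □□(p ∨ q → q) there: s:F, u:F. ✗
x: successors {w, x}; □□(p ∨ q → q) there: w:F, x:F. ✗
y: successors {s, t, z}; □□(p ∨ q → q) there: s:F, t:T, z:F. ✓
z: successors {t, y}; □□(p ∨ q → q) there: t:T, y:F. ✓
That's 2 of 8 worlds, so 2/8 = 1/4.

1/4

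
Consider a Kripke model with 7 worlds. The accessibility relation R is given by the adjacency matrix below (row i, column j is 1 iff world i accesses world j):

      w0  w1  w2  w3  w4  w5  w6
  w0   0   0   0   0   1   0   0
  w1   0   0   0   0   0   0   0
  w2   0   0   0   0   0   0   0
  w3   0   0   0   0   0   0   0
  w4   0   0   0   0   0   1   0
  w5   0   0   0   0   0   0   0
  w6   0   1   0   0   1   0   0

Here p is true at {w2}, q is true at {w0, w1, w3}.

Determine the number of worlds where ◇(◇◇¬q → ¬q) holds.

3

w0: successors {w4}; ◇◇¬q → ¬q there: w4:T. ✓
w1: no successors, so ◇(◇◇¬q → ¬q) fails. ✗
w2: no successors, so ◇(◇◇¬q → ¬q) fails. ✗
w3: no successors, so ◇(◇◇¬q → ¬q) fails. ✗
w4: successors {w5}; ◇◇¬q → ¬q there: w5:T. ✓
w5: no successors, so ◇(◇◇¬q → ¬q) fails. ✗
w6: successors {w1, w4}; ◇◇¬q → ¬q there: w1:T, w4:T. ✓
Satisfying worlds: {w0, w4, w6}.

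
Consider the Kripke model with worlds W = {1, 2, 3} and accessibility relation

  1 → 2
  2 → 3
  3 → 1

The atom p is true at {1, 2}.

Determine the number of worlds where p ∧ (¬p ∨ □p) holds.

1: p is T, ¬p ∨ □p is T. ✓
2: p is T, ¬p ∨ □p is F. ✗
3: p is F, ¬p ∨ □p is T. ✗
Satisfying worlds: {1}.

1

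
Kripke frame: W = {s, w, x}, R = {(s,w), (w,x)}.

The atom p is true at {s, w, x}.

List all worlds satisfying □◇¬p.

s: successors {w}; ◇¬p there: w:F. ✗
w: successors {x}; ◇¬p there: x:F. ✗
x: no successors, so □◇¬p holds vacuously. ✓

{x}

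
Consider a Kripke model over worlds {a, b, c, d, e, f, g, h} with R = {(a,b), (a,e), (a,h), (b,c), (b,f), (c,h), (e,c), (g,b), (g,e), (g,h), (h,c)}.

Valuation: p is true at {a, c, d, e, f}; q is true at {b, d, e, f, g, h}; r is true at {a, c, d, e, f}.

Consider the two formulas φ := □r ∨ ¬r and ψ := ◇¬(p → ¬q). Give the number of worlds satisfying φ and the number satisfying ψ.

6 and 3

For □r ∨ ¬r:
a: □r is F, ¬r is F. ✗
b: □r is T, ¬r is T. ✓
c: □r is F, ¬r is F. ✗
d: □r is T, ¬r is F. ✓
e: □r is T, ¬r is F. ✓
f: □r is T, ¬r is F. ✓
g: □r is F, ¬r is T. ✓
h: □r is T, ¬r is T. ✓
— 6 worlds.
For ◇¬(p → ¬q):
a: successors {b, e, h}; ¬(p → ¬q) there: b:F, e:T, h:F. ✓
b: successors {c, f}; ¬(p → ¬q) there: c:F, f:T. ✓
c: successors {h}; ¬(p → ¬q) there: h:F. ✗
d: no successors, so ◇¬(p → ¬q) fails. ✗
e: successors {c}; ¬(p → ¬q) there: c:F. ✗
f: no successors, so ◇¬(p → ¬q) fails. ✗
g: successors {b, e, h}; ¬(p → ¬q) there: b:F, e:T, h:F. ✓
h: successors {c}; ¬(p → ¬q) there: c:F. ✗
— 3 worlds.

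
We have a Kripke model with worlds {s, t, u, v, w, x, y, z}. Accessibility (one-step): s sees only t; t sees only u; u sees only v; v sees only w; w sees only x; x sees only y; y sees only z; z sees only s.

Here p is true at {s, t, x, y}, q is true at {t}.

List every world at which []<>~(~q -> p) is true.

{s, t, u, x}

s: successors {t}; <>~(~q -> p) there: t:T. ✓
t: successors {u}; <>~(~q -> p) there: u:T. ✓
u: successors {v}; <>~(~q -> p) there: v:T. ✓
v: successors {w}; <>~(~q -> p) there: w:F. ✗
w: successors {x}; <>~(~q -> p) there: x:F. ✗
x: successors {y}; <>~(~q -> p) there: y:T. ✓
y: successors {z}; <>~(~q -> p) there: z:F. ✗
z: successors {s}; <>~(~q -> p) there: s:F. ✗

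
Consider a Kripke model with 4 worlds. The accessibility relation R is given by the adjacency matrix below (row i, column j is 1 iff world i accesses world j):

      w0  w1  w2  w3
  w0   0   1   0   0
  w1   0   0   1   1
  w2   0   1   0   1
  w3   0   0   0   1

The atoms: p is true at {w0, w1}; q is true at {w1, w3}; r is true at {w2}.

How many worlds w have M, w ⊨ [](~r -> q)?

w0: successors {w1}; ~r -> q there: w1:T. ✓
w1: successors {w2, w3}; ~r -> q there: w2:T, w3:T. ✓
w2: successors {w1, w3}; ~r -> q there: w1:T, w3:T. ✓
w3: successors {w3}; ~r -> q there: w3:T. ✓
Satisfying worlds: {w0, w1, w2, w3}.

4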